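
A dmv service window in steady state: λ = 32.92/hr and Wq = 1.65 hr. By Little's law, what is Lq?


Lq = λWq = 32.92·1.65 = 54.3180

Final: 54.3180


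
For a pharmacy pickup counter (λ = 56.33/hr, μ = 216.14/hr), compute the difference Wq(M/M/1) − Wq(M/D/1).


ρ = 56.33/216.14 = 0.2606
Wq(M/M/1) = ρ/(μ−λ) = 0.2606/159.81 = 0.001631 hr
Wq(M/D/1) = ρ/(2(μ−λ)) = 0.0008154 hr
Savings = 0.001631 − 0.0008154 = 0.0008154 hr

Final: 0.0008154 hr


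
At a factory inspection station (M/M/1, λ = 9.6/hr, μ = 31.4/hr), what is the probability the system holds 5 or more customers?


ρ = 9.6/31.4 = 0.3057
P(N ≥ n) = ρ^n = 0.3057^5 = 0.002671

Final: 0.002671


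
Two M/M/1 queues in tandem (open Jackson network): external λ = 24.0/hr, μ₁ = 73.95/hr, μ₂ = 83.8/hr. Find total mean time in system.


Each node sees arrival rate λ = 24.0/hr (tandem ⇒ throughput preserved).
W₁ = 1/(μ₁−λ) = 1/(73.95−24.0) = 0.02002 hr
W₂ = 1/(μ₂−λ) = 1/(83.8−24.0) = 0.01672 hr
W_total = W₁ + W₂ = 0.02002 + 0.01672 = 0.03674 hr

Final: 0.03674 hr


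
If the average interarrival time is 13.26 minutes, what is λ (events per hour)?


λ = 1/(interarrival time) in consistent units.
1 hour = 60 min, so λ = 60/13.26 = 4.5249 per hour

Final: 4.5249 /hr


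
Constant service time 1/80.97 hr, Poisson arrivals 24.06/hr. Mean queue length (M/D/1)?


ρ = 24.06/80.97 = 0.2971
M/D/1: Lq = ρ²/(2(1−ρ)) = 0.08830/(2·0.7029) = 0.06281

Final: 0.06281


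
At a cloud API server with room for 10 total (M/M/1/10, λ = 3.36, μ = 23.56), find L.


ρ = 3.36/23.56 = 0.1426
L = ρ[1 − (K+1)ρ^K + Kρ^(K+1)] / [(1−ρ)(1−ρ^(K+1))]
Numerator: 0.1426·(1 − 11·0.000000003480 + 10·4.964e-10) = 0.142615
Denominator: (0.8574)·(1.000000) = 0.857385
L = 0.142615/0.857385 = 0.1663

Final: 0.1663


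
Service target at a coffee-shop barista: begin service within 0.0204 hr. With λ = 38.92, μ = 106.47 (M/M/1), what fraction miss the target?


ρ = 38.92/106.47 = 0.3655
P(Wq > t) = ρ·e^{−(μ−λ)t} = 0.3655·e^{−1.3780}
= 0.3655·0.252077 = 0.092147

Final: 0.092147


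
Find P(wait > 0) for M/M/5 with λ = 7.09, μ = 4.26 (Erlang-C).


a = λ/μ = 1.6643; ρ = a/5 = 0.3329
P₀ = 0.188791 (from M/M/c formula)
C(c,a) = [a^c/(c!(1−ρ))]·P₀ = [12.76977/(120·0.6671)]·0.188791
= 0.15951·0.188791 = 0.030114

Final: 0.030114


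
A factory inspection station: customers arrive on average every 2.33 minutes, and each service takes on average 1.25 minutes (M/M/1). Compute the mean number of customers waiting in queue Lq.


λ = 60/2.33 = 25.7511 /hr
μ = 60/1.25 = 48.0000 /hr
ρ = λ/μ = 25.7511/48.0000 = 0.5365
Lq = ρ²/(1−ρ) = 0.2878/0.4635 = 0.6209

Final: 0.6209


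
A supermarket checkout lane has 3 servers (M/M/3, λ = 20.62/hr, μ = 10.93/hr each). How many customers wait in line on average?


a = λ/μ = 1.8866; ρ = a/3 = 0.6289
P₀ = 0.130188
Lq = P₀·a^c·ρ / (c!·(1−ρ)²) = 0.130188·6.71437·0.6289/(6·0.13775)
= 0.66508

Final: 0.66508


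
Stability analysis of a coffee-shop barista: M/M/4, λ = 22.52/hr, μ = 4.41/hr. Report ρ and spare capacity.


Total capacity cμ = 4·4.41 = 17.64/hr
ρ = λ/(cμ) = 22.52/17.64 = 1.2766
Stable ⇔ ρ < 1: NO
Spare capacity = cμ − λ = 17.64 − 22.52 = -4.88/hr

Final: ρ = 1.2766; unstable; margin = -4.88/hr


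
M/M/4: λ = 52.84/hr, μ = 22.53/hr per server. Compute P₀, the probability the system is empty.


a = λ/μ = 52.84/22.53 = 2.3453; ρ = a/c = 0.5863
Σ_{k=0}^{3} a^k/k! (terms k=0..3) = 1.00000 + 2.34532 + 2.75026 + 2.15007 = 8.24565
Tail: a^4/(4!(1−ρ)) = 30.25565/(24·0.4137) = 3.04748
P₀ = 1/(8.24565 + 3.04748) = 1/11.29313 = 0.088549

Final: 0.088549


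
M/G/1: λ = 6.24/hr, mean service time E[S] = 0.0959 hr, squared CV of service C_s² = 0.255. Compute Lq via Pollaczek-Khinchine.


ρ = λ·E[S] = 6.24·0.0959 = 0.5984
Lq = ρ²(1+C_s²)/(2(1−ρ)) = 0.3581·(1+0.255)/(2·0.4016)
= 0.3581·1.2550/0.8032 = 0.55956

Final: 0.55956


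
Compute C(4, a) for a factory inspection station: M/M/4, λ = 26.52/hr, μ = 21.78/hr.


a = λ/μ = 1.2176; ρ = a/4 = 0.3044
P₀ = 0.294855 (from M/M/c formula)
C(c,a) = [a^c/(c!(1−ρ))]·P₀ = [2.19818/(24·0.6956)]·0.294855
= 0.13167·0.294855 = 0.038824

Final: 0.038824


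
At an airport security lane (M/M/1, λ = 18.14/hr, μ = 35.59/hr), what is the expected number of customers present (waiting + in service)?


ρ = λ/μ = 18.14/35.59 = 0.5097
L = ρ/(1−ρ) = 0.5097/(1 − 0.5097) = 0.5097/0.4903 = 1.0395

Final: 1.0395


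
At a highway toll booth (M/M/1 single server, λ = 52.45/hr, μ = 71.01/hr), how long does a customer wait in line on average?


ρ = 52.45/71.01 = 0.7386
Wq = ρ/(μ−λ) = 0.7386/(71.01 − 52.45) = 0.7386/18.56 = 0.03980 hr

Final: 0.03980 hr


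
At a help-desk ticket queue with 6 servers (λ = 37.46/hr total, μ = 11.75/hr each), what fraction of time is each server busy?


ρ = λ/(cμ) = 37.46/(6·11.75) = 37.46/70.50 = 0.5313

Final: 0.5313


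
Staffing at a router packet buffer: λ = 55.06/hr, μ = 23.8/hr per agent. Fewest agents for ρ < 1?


Stability requires cμ > λ ⇔ c > λ/μ.
λ/μ = 55.06/23.8 = 2.3134
Minimum integer c = ⌊2.3134⌋ + 1 = 3
Check: 3·23.8 = 71.40 > 55.06, while 2·23.8 = 47.60 ≤ 55.06

Final: 3 servers


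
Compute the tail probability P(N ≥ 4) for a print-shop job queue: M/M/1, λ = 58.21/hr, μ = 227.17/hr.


ρ = 58.21/227.17 = 0.2562
P(N ≥ n) = ρ^n = 0.2562^4 = 0.004311

Final: 0.004311


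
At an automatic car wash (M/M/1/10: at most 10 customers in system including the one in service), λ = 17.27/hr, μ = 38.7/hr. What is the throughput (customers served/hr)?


ρ = 0.4463; P_K = (1−ρ)ρ^10/(1−ρ^11) = 0.0001735
λ_eff = λ(1 − P_K) = 17.27·(1 − 0.0001735) = 17.27·0.999827 = 17.2670 /hr

Final: 17.2670 /hr


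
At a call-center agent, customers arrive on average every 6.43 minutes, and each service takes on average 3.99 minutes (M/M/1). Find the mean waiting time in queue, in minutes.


λ = 60/6.43 = 9.3313 /hr
μ = 60/3.99 = 15.0376 /hr
ρ = λ/μ = 9.3313/15.0376 = 0.6205
Wq = ρ/(μ−λ) = 0.6205/(15.0376−9.3313) = 0.10874 hr
In minutes: 0.10874·60 = 6.525 min

Final: 6.525 min


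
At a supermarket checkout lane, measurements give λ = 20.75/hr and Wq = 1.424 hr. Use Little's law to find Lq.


Lq = λWq = 20.75·1.424 = 29.5480

Final: 29.5480


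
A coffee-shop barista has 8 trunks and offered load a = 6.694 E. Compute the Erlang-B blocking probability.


B(c,a) = (a^c/c!) / Σ_{k=0}^{c} a^k/k!
a^8/8! = 99.991974
Σ terms (k=0..8): 1.00000 + 6.69400 + 22.40482 + 49.99262 + 83.66264 + 112.00755 + 124.96309 + 119.50042 + 99.99197 = 620.217108
B = 99.991974/620.217108 = 0.161221

Final: 0.161221


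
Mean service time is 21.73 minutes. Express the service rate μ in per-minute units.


μ = 1/(service time) in consistent units.
1 minute = 1 min, so μ = 1/21.73 = 0.04602 per minute

Final: 0.04602 /min


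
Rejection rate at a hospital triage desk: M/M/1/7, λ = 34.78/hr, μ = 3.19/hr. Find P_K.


ρ = λ/μ = 34.78/3.19 = 10.9028
P_K = (1−ρ)ρ^K/(1−ρ^(K+1)) = (-9.9028·18313538.351193)/(1 − 199669236.318019)
= -181355697.966826/-199669235.318019 = 0.908281

Final: 0.908281


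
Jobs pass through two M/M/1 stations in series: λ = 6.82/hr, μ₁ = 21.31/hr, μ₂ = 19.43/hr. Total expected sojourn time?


Each node sees arrival rate λ = 6.82/hr (tandem ⇒ throughput preserved).
W₁ = 1/(μ₁−λ) = 1/(21.31−6.82) = 0.06901 hr
W₂ = 1/(μ₂−λ) = 1/(19.43−6.82) = 0.07930 hr
W_total = W₁ + W₂ = 0.06901 + 0.07930 = 0.14832 hr

Final: 0.14832 hr


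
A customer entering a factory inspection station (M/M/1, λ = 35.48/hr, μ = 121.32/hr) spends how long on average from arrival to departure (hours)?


W = 1/(μ−λ) = 1/(121.32 − 35.48) = 1/85.84 = 0.01165 hr

Final: 0.01165 hr


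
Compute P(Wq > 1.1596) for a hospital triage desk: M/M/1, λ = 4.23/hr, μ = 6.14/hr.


ρ = 4.23/6.14 = 0.6889
P(Wq > t) = ρ·e^{−(μ−λ)t} = 0.6889·e^{−2.2148}
= 0.6889·0.109171 = 0.075211

Final: 0.075211


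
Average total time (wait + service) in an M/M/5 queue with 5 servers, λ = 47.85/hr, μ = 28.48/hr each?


a = 1.6801; ρ = 0.3360; P₀ = 0.185804
Lq = P₀·a^c·ρ/(c!(1−ρ)²) = 0.01580
Wq = Lq/λ = 0.01580/47.85 = 0.0003302 hr
W = Wq + 1/μ = 0.0003302 + 0.03511 = 0.03544 hr

Final: 0.03544 hr


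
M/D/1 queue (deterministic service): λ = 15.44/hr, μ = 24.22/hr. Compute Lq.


ρ = 15.44/24.22 = 0.6375
M/D/1: Lq = ρ²/(2(1−ρ)) = 0.4064/(2·0.3625) = 0.56053

Final: 0.56053


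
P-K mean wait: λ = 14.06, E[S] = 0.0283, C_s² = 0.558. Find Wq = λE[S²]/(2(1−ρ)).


ρ = λ·E[S] = 14.06·0.0283 = 0.3979
E[S²] = E[S]²(1+C_s²) = 0.0283²·(1+0.558) = 0.001248
Wq = λ·E[S²]/(2(1−ρ)) = 14.06·0.001248/(2·0.6021) = 0.01457 hr

Final: 0.01457 hr


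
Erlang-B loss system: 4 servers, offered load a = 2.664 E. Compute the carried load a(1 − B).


B(4,2.664) = 0.168398 (Erlang-B)
Carried load = a(1 − B) = 2.664·(1 − 0.168398) = 2.664·0.831602 = 2.2154 E

Final: 2.2154 Erlangs


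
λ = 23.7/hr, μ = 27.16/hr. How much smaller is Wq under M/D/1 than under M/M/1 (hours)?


ρ = 23.7/27.16 = 0.8726
Wq(M/M/1) = ρ/(μ−λ) = 0.8726/3.46 = 0.25220 hr
Wq(M/D/1) = ρ/(2(μ−λ)) = 0.12610 hr
Savings = 0.25220 − 0.12610 = 0.12610 hr

Final: 0.12610 hr


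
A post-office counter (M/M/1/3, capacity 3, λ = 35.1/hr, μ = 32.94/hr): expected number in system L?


ρ = 35.1/32.94 = 1.0656
L = ρ[1 − (K+1)ρ^K + Kρ^(K+1)] / [(1−ρ)(1−ρ^(K+1))]
Numerator: 1.0656·(1 − 4·1.209903 + 3·1.289241) = 0.029954
Denominator: (-0.06557)·(-0.289241) = 0.018967
L = 0.029954/0.018967 = 1.5793

Final: 1.5793


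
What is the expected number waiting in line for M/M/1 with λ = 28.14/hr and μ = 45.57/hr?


ρ = 28.14/45.57 = 0.6175
Lq = ρ²/(1−ρ) = 0.3813/0.3825 = 0.9969

Final: 0.9969


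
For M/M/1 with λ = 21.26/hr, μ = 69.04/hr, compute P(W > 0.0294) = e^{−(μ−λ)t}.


W ~ Exponential(μ−λ) for M/M/1.
μ − λ = 69.04 − 21.26 = 47.7800
P(W > t) = e^{−(μ−λ)t} = e^{−1.4047} = 0.245433

Final: 0.245433


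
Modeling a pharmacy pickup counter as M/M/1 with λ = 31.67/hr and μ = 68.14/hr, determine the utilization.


ρ = λ/μ = 31.67/68.14 = 0.4648

Final: 0.4648


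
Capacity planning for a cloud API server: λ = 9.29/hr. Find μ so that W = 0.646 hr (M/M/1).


W = 1/(μ−λ) ⇒ μ − λ = 1/W = 1/0.646 = 1.5480
μ = λ + 1/W = 9.29 + 1.5480 = 10.8380 per hr

Final: 10.8380 /hr


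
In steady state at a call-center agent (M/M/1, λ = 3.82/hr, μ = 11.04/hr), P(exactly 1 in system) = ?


ρ = 3.82/11.04 = 0.3460
P_n = (1−ρ)·ρ^n = (1 − 0.3460)·0.3460^1 = 0.6540·0.346014 = 0.226288

Final: 0.226288


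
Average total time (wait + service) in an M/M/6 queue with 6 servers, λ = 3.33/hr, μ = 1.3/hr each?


a = 2.5615; ρ = 0.4269; P₀ = 0.076681
Lq = P₀·a^c·ρ/(c!(1−ρ)²) = 0.03911
Wq = Lq/λ = 0.03911/3.33 = 0.01174 hr
W = Wq + 1/μ = 0.01174 + 0.76923 = 0.78098 hr

Final: 0.78098 hr


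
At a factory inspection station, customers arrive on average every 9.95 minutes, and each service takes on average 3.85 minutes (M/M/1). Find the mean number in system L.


λ = 60/9.95 = 6.0302 /hr
μ = 60/3.85 = 15.5844 /hr
ρ = λ/μ = 6.0302/15.5844 = 0.3869
L = ρ/(1−ρ) = 0.3869/0.6131 = 0.6311

Final: 0.6311


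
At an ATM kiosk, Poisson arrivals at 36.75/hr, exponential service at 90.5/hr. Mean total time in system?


W = 1/(μ−λ) = 1/(90.5 − 36.75) = 1/53.75 = 0.01860 hr

Final: 0.01860 hr


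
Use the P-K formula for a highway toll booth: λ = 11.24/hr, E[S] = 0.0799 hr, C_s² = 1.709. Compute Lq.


ρ = λ·E[S] = 11.24·0.0799 = 0.8981
Lq = ρ²(1+C_s²)/(2(1−ρ)) = 0.8065·(1+1.709)/(2·0.1019)
= 0.8065·2.7090/0.2038 = 10.71837

Final: 10.71837


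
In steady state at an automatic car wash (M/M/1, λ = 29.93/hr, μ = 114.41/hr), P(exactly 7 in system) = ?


ρ = 29.93/114.41 = 0.2616
P_n = (1−ρ)·ρ^n = (1 − 0.2616)·0.2616^7 = 0.7384·0.00008385 = 0.00006191

Final: 0.00006191


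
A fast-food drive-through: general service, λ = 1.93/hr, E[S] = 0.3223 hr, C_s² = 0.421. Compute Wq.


ρ = λ·E[S] = 1.93·0.3223 = 0.6220
E[S²] = E[S]²(1+C_s²) = 0.3223²·(1+0.421) = 0.147610
Wq = λ·E[S²]/(2(1−ρ)) = 1.93·0.147610/(2·0.3780) = 0.37687 hr

Final: 0.37687 hr


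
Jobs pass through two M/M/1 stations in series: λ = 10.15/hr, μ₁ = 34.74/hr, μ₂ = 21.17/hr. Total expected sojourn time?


Each node sees arrival rate λ = 10.15/hr (tandem ⇒ throughput preserved).
W₁ = 1/(μ₁−λ) = 1/(34.74−10.15) = 0.04067 hr
W₂ = 1/(μ₂−λ) = 1/(21.17−10.15) = 0.09074 hr
W_total = W₁ + W₂ = 0.04067 + 0.09074 = 0.13141 hr

Final: 0.13141 hr


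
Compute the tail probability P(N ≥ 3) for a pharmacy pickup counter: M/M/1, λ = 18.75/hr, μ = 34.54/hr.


ρ = 18.75/34.54 = 0.5428
P(N ≥ n) = ρ^n = 0.5428^3 = 0.159969

Final: 0.159969


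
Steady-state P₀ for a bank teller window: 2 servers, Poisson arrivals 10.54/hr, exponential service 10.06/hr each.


a = λ/μ = 10.54/10.06 = 1.0477; ρ = a/c = 0.5239
Σ_{k=0}^{1} a^k/k! (terms k=0..1) = 1.00000 + 1.04771 = 2.04771
Tail: a^2/(2!(1−ρ)) = 1.09770/(2·0.4761) = 1.15270
P₀ = 1/(2.04771 + 1.15270) = 1/3.20042 = 0.312459

Final: 0.312459


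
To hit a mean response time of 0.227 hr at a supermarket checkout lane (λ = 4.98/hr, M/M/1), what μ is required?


W = 1/(μ−λ) ⇒ μ − λ = 1/W = 1/0.227 = 4.4053
μ = λ + 1/W = 4.98 + 4.4053 = 9.3853 per hr

Final: 9.3853 /hr


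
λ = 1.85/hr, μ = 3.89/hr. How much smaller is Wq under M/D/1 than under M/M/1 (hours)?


ρ = 1.85/3.89 = 0.4756
Wq(M/M/1) = ρ/(μ−λ) = 0.4756/2.04 = 0.23313 hr
Wq(M/D/1) = ρ/(2(μ−λ)) = 0.11656 hr
Savings = 0.23313 − 0.11656 = 0.11656 hr

Final: 0.11656 hr


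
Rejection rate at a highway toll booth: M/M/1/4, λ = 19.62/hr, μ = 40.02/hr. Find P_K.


ρ = λ/μ = 19.62/40.02 = 0.4903
P_K = (1−ρ)ρ^K/(1−ρ^(K+1)) = (0.5097·0.057768)/(1 − 0.028321)
= 0.029447/0.971679 = 0.030305

Final: 0.030305


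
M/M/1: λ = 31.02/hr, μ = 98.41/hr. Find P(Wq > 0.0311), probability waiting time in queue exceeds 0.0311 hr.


ρ = 31.02/98.41 = 0.3152
P(Wq > t) = ρ·e^{−(μ−λ)t} = 0.3152·e^{−2.0958}
= 0.3152·0.122968 = 0.038761

Final: 0.038761


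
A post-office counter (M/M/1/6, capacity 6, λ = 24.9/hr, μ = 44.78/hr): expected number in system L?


ρ = 24.9/44.78 = 0.5561
L = ρ[1 − (K+1)ρ^K + Kρ^(K+1)] / [(1−ρ)(1−ρ^(K+1))]
Numerator: 0.5561·(1 − 7·0.029559 + 6·0.016436) = 0.495834
Denominator: (0.4439)·(0.983564) = 0.436651
L = 0.495834/0.436651 = 1.1355

Final: 1.1355


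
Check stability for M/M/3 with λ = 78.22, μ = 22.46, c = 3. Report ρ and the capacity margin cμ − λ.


Total capacity cμ = 3·22.46 = 67.38/hr
ρ = λ/(cμ) = 78.22/67.38 = 1.1609
Stable ⇔ ρ < 1: NO
Spare capacity = cμ − λ = 67.38 − 78.22 = -10.84/hr

Final: ρ = 1.1609; unstable; margin = -10.84/hr


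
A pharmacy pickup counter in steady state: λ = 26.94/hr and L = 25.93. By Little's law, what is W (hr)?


W = L/λ = 25.93/26.94 = 0.9625 hr

Final: 0.9625 hr


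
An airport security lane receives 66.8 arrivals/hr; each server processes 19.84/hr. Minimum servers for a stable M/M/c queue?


Stability requires cμ > λ ⇔ c > λ/μ.
λ/μ = 66.8/19.84 = 3.3669
Minimum integer c = ⌊3.3669⌋ + 1 = 4
Check: 4·19.84 = 79.36 > 66.8, while 3·19.84 = 59.52 ≤ 66.8

Final: 4 servers


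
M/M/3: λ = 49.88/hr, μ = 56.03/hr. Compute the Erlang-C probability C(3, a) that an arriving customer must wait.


a = λ/μ = 0.8902; ρ = a/3 = 0.2967
P₀ = 0.407547 (from M/M/c formula)
C(c,a) = [a^c/(c!(1−ρ))]·P₀ = [0.70553/(6·0.7033)]·0.407547
= 0.16721·0.407547 = 0.068145

Final: 0.068145


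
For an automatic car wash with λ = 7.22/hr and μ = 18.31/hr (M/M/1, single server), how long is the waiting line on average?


ρ = 7.22/18.31 = 0.3943
Lq = ρ²/(1−ρ) = 0.1555/0.6057 = 0.2567

Final: 0.2567


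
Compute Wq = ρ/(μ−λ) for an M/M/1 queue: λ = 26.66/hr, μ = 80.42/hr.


ρ = 26.66/80.42 = 0.3315
Wq = ρ/(μ−λ) = 0.3315/(80.42 − 26.66) = 0.3315/53.76 = 0.006166 hr

Final: 0.006166 hr


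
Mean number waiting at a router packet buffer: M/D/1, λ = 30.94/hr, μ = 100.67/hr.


ρ = 30.94/100.67 = 0.3073
M/D/1: Lq = ρ²/(2(1−ρ)) = 0.09446/(2·0.6927) = 0.06819

Final: 0.06819


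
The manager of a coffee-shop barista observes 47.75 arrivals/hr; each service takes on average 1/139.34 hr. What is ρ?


ρ = λ/μ = 47.75/139.34 = 0.3427

Final: 0.3427


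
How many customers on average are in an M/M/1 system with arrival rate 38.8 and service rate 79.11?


ρ = λ/μ = 38.8/79.11 = 0.4905
L = ρ/(1−ρ) = 0.4905/(1 − 0.4905) = 0.4905/0.5095 = 0.9625

Final: 0.9625


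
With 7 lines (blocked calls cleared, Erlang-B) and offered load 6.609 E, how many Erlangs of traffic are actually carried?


B(7,6.609) = 0.224317 (Erlang-B)
Carried load = a(1 − B) = 6.609·(1 − 0.224317) = 6.609·0.775683 = 5.1265 E

Final: 5.1265 Erlangs


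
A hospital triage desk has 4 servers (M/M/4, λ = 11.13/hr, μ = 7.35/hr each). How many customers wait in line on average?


a = λ/μ = 1.5143; ρ = a/4 = 0.3786
P₀ = 0.217765
Lq = P₀·a^c·ρ / (c!·(1−ρ)²) = 0.217765·5.25813·0.3786/(24·0.38617)
= 0.04677

Final: 0.04677


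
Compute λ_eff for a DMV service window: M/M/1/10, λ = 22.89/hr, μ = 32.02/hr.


ρ = 0.7149; P_K = (1−ρ)ρ^10/(1−ρ^11) = 0.010192
λ_eff = λ(1 − P_K) = 22.89·(1 − 0.010192) = 22.89·0.989808 = 22.6567 /hr

Final: 22.6567 /hr


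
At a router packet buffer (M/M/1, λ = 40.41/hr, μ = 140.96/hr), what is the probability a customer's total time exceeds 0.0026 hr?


W ~ Exponential(μ−λ) for M/M/1.
μ − λ = 140.96 − 40.41 = 100.5500
P(W > t) = e^{−(μ−λ)t} = e^{−0.2614} = 0.769950

Final: 0.769950


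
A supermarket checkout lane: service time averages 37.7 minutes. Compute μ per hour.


μ = 1/(service time) in consistent units.
1 hour = 60 min, so μ = 60/37.7 = 1.5915 per hour

Final: 1.5915 /hr


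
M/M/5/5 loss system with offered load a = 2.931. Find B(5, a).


B(c,a) = (a^c/c!) / Σ_{k=0}^{c} a^k/k!
a^5/5! = 1.802594
Σ terms (k=0..5): 1.00000 + 2.93100 + 4.29538 + 4.19659 + 3.07505 + 1.80259 = 17.300610
B = 1.802594/17.300610 = 0.104192

Final: 0.104192


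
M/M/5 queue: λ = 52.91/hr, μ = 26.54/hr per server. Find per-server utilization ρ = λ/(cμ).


ρ = λ/(cμ) = 52.91/(5·26.54) = 52.91/132.70 = 0.3987

Final: 0.3987


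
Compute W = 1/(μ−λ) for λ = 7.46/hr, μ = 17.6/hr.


W = 1/(μ−λ) = 1/(17.6 − 7.46) = 1/10.14 = 0.09862 hr

Final: 0.09862 hr


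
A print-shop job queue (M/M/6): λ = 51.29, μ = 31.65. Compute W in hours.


a = 1.6205; ρ = 0.2701; P₀ = 0.197712
Lq = P₀·a^c·ρ/(c!(1−ρ)²) = 0.002521
Wq = Lq/λ = 0.002521/51.29 = 0.00004916 hr
W = Wq + 1/μ = 0.00004916 + 0.03160 = 0.03164 hr

Final: 0.03164 hr


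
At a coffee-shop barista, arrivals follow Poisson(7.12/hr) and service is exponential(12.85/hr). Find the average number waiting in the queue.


ρ = 7.12/12.85 = 0.5541
Lq = ρ²/(1−ρ) = 0.3070/0.4459 = 0.6885

Final: 0.6885


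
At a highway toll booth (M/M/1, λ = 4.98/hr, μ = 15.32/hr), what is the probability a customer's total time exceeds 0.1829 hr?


W ~ Exponential(μ−λ) for M/M/1.
μ − λ = 15.32 − 4.98 = 10.3400
P(W > t) = e^{−(μ−λ)t} = e^{−1.8912} = 0.150893

Final: 0.150893


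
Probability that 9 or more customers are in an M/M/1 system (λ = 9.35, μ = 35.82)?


ρ = 9.35/35.82 = 0.2610
P(N ≥ n) = ρ^n = 0.2610^9 = 0.000005626

Final: 0.000005626


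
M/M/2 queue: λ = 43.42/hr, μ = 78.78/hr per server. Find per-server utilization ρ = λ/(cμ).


ρ = λ/(cμ) = 43.42/(2·78.78) = 43.42/157.56 = 0.2756

Final: 0.2756


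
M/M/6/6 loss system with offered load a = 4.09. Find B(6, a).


B(c,a) = (a^c/c!) / Σ_{k=0}^{c} a^k/k!
a^6/6! = 6.501407
Σ terms (k=0..6): 1.00000 + 4.09000 + 8.36405 + 11.40299 + 11.65956 + 9.53752 + 6.50141 = 52.555517
B = 6.501407/52.555517 = 0.123706

Final: 0.123706


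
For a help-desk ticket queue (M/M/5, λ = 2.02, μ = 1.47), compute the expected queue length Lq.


a = λ/μ = 1.3741; ρ = a/5 = 0.2748
P₀ = 0.252804
Lq = P₀·a^c·ρ / (c!·(1−ρ)²) = 0.252804·4.89971·0.2748/(120·0.52587)
= 0.005395

Final: 0.005395


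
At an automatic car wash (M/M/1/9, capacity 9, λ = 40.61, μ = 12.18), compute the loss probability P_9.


ρ = λ/μ = 40.61/12.18 = 3.3342
P_K = (1−ρ)ρ^K/(1−ρ^(K+1)) = (-2.3342·50917.996952)/(1 − 169768.461103)
= -118850.464151/-169767.461103 = 0.700078

Final: 0.700078


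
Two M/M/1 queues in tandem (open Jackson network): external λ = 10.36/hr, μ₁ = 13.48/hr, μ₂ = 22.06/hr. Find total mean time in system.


Each node sees arrival rate λ = 10.36/hr (tandem ⇒ throughput preserved).
W₁ = 1/(μ₁−λ) = 1/(13.48−10.36) = 0.32051 hr
W₂ = 1/(μ₂−λ) = 1/(22.06−10.36) = 0.08547 hr
W_total = W₁ + W₂ = 0.32051 + 0.08547 = 0.40598 hr

Final: 0.40598 hr


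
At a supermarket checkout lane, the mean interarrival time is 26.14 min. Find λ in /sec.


λ = 1/(interarrival time) in consistent units.
1 second = 0.0166667 min, so λ = 0.0166667/26.14 = 0.0006376 per second

Final: 0.0006376 /sec


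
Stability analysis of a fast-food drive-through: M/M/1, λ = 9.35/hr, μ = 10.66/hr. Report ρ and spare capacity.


Total capacity cμ = 1·10.66 = 10.66/hr
ρ = λ/(cμ) = 9.35/10.66 = 0.8771
Stable ⇔ ρ < 1: YES
Spare capacity = cμ − λ = 10.66 − 9.35 = 1.31/hr

Final: ρ = 0.8771; stable; margin = 1.31/hr


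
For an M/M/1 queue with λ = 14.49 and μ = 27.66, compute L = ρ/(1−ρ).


ρ = λ/μ = 14.49/27.66 = 0.5239
L = ρ/(1−ρ) = 0.5239/(1 − 0.5239) = 0.5239/0.4761 = 1.1002

Final: 1.1002


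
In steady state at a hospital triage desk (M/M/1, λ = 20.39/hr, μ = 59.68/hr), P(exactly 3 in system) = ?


ρ = 20.39/59.68 = 0.3417
P_n = (1−ρ)·ρ^n = (1 − 0.3417)·0.3417^3 = 0.6583·0.039881 = 0.026255

Final: 0.026255


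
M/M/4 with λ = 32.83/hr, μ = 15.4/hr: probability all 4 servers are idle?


a = λ/μ = 32.83/15.4 = 2.1318; ρ = a/c = 0.5330
Σ_{k=0}^{3} a^k/k! (terms k=0..3) = 1.00000 + 2.13182 + 2.27232 + 1.61473 = 7.01887
Tail: a^4/(4!(1−ρ)) = 20.65383/(24·0.4670) = 1.84260
P₀ = 1/(7.01887 + 1.84260) = 1/8.86147 = 0.112848

Final: 0.112848


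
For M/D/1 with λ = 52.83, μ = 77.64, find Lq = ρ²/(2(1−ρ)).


ρ = 52.83/77.64 = 0.6804
M/D/1: Lq = ρ²/(2(1−ρ)) = 0.4630/(2·0.3196) = 0.72447

Final: 0.72447


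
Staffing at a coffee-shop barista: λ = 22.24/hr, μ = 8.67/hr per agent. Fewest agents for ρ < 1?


Stability requires cμ > λ ⇔ c > λ/μ.
λ/μ = 22.24/8.67 = 2.5652
Minimum integer c = ⌊2.5652⌋ + 1 = 3
Check: 3·8.67 = 26.01 > 22.24, while 2·8.67 = 17.34 ≤ 22.24

Final: 3 servers


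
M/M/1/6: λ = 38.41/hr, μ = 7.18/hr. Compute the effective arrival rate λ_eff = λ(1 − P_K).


ρ = 5.3496; P_K = (1−ρ)ρ^6/(1−ρ^7) = 0.813076
λ_eff = λ(1 − P_K) = 38.41·(1 − 0.813076) = 38.41·0.186924 = 7.1798 /hr

Final: 7.1798 /hr


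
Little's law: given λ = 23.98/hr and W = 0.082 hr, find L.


L = λW = 23.98·0.082 = 1.9664

Final: 1.9664


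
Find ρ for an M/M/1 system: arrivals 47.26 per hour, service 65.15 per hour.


ρ = λ/μ = 47.26/65.15 = 0.7254

Final: 0.7254


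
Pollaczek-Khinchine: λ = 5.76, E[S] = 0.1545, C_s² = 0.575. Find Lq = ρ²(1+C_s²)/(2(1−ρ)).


ρ = λ·E[S] = 5.76·0.1545 = 0.8899
Lq = ρ²(1+C_s²)/(2(1−ρ)) = 0.7920·(1+0.575)/(2·0.1101)
= 0.7920·1.5750/0.2202 = 5.66558

Final: 5.66558


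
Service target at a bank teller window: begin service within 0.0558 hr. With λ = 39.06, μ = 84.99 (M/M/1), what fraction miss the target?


ρ = 39.06/84.99 = 0.4596
P(Wq > t) = ρ·e^{−(μ−λ)t} = 0.4596·e^{−2.5629}
= 0.4596·0.077081 = 0.035425

Final: 0.035425


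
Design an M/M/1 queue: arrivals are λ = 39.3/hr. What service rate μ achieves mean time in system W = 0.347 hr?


W = 1/(μ−λ) ⇒ μ − λ = 1/W = 1/0.347 = 2.8818
μ = λ + 1/W = 39.3 + 2.8818 = 42.1818 per hr

Final: 42.1818 /hr


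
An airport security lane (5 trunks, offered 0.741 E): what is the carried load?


B(5,0.741) = 0.0008875 (Erlang-B)
Carried load = a(1 − B) = 0.741·(1 − 0.0008875) = 0.741·0.999113 = 0.7403 E

Final: 0.7403 Erlangs


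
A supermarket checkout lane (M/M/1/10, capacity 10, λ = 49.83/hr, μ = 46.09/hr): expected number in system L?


ρ = 49.83/46.09 = 1.0811
L = ρ[1 − (K+1)ρ^K + Kρ^(K+1)] / [(1−ρ)(1−ρ^(K+1))]
Numerator: 1.0811·(1 − 11·2.181935 + 10·2.358989) = 0.636372
Denominator: (-0.08115)·(-1.358989) = 0.110276
L = 0.636372/0.110276 = 5.7707

Final: 5.7707


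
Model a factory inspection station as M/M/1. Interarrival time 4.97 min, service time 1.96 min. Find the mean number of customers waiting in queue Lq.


λ = 60/4.97 = 12.0724 /hr
μ = 60/1.96 = 30.6122 /hr
ρ = λ/μ = 12.0724/30.6122 = 0.3944
Lq = ρ²/(1−ρ) = 0.1555/0.6056 = 0.2568

Final: 0.2568


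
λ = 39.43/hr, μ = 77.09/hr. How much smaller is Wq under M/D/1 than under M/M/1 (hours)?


ρ = 39.43/77.09 = 0.5115
Wq(M/M/1) = ρ/(μ−λ) = 0.5115/37.66 = 0.01358 hr
Wq(M/D/1) = ρ/(2(μ−λ)) = 0.006791 hr
Savings = 0.01358 − 0.006791 = 0.006791 hr

Final: 0.006791 hr


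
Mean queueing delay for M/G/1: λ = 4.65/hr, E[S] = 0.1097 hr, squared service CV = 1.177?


ρ = λ·E[S] = 4.65·0.1097 = 0.5101
E[S²] = E[S]²(1+C_s²) = 0.1097²·(1+1.177) = 0.026198
Wq = λ·E[S²]/(2(1−ρ)) = 4.65·0.026198/(2·0.4899) = 0.12433 hr

Final: 0.12433 hr


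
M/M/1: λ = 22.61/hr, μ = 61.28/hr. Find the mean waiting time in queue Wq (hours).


ρ = 22.61/61.28 = 0.3690
Wq = ρ/(μ−λ) = 0.3690/(61.28 − 22.61) = 0.3690/38.67 = 0.009541 hr

Final: 0.009541 hr


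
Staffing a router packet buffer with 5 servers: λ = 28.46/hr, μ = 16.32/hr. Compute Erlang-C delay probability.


a = λ/μ = 1.7439; ρ = a/5 = 0.3488
P₀ = 0.174215 (from M/M/c formula)
C(c,a) = [a^c/(c!(1−ρ))]·P₀ = [16.12775/(120·0.6512)]·0.174215
= 0.20638·0.174215 = 0.035954

Final: 0.035954


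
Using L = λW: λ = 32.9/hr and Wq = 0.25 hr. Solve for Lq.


Lq = λWq = 32.9·0.25 = 8.2250

Final: 8.2250


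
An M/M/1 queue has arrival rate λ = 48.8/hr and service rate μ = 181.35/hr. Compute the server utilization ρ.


ρ = λ/μ = 48.8/181.35 = 0.2691

Final: 0.2691


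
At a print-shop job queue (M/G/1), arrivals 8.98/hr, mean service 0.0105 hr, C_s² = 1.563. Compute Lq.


ρ = λ·E[S] = 8.98·0.0105 = 0.09429
Lq = ρ²(1+C_s²)/(2(1−ρ)) = 0.008891·(1+1.563)/(2·0.9057)
= 0.008891·2.5630/1.8114 = 0.01258

Final: 0.01258


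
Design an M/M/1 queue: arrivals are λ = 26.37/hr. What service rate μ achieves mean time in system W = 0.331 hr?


W = 1/(μ−λ) ⇒ μ − λ = 1/W = 1/0.331 = 3.0211
μ = λ + 1/W = 26.37 + 3.0211 = 29.3911 per hr

Final: 29.3911 /hr


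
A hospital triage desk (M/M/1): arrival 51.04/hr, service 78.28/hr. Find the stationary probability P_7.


ρ = 51.04/78.28 = 0.6520
P_n = (1−ρ)·ρ^n = (1 − 0.6520)·0.6520^7 = 0.3480·0.050098 = 0.017433

Final: 0.017433


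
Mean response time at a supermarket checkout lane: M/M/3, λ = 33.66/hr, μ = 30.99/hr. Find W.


a = 1.0862; ρ = 0.3621; P₀ = 0.332139
Lq = P₀·a^c·ρ/(c!(1−ρ)²) = 0.06310
Wq = Lq/λ = 0.06310/33.66 = 0.001875 hr
W = Wq + 1/μ = 0.001875 + 0.03227 = 0.03414 hr

Final: 0.03414 hr


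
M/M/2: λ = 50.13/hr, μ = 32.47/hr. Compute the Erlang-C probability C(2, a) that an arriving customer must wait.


a = λ/μ = 1.5439; ρ = a/2 = 0.7719
P₀ = 0.128704 (from M/M/c formula)
C(c,a) = [a^c/(c!(1−ρ))]·P₀ = [2.38359/(2·0.2281)]·0.128704
= 5.22586·0.128704 = 0.672591

Final: 0.672591


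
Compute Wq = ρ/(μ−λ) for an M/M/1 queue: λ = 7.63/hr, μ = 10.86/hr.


ρ = 7.63/10.86 = 0.7026
Wq = ρ/(μ−λ) = 0.7026/(10.86 − 7.63) = 0.7026/3.23 = 0.2175 hr

Final: 0.2175 hr


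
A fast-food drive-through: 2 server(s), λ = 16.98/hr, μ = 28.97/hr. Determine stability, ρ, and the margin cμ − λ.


Total capacity cμ = 2·28.97 = 57.94/hr
ρ = λ/(cμ) = 16.98/57.94 = 0.2931
Stable ⇔ ρ < 1: YES
Spare capacity = cμ − λ = 57.94 − 16.98 = 40.96/hr

Final: ρ = 0.2931; stable; margin = 40.96/hr


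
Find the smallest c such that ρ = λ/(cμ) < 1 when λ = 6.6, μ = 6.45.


Stability requires cμ > λ ⇔ c > λ/μ.
λ/μ = 6.6/6.45 = 1.0233
Minimum integer c = ⌊1.0233⌋ + 1 = 2
Check: 2·6.45 = 12.90 > 6.6, while 1·6.45 = 6.45 ≤ 6.6

Final: 2 servers


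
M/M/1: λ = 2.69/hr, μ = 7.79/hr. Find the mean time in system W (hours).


W = 1/(μ−λ) = 1/(7.79 − 2.69) = 1/5.10 = 0.1961 hr

Final: 0.1961 hr


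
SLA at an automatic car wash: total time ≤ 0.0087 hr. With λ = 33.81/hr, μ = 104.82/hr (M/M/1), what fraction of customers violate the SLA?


W ~ Exponential(μ−λ) for M/M/1.
μ − λ = 104.82 − 33.81 = 71.0100
P(W > t) = e^{−(μ−λ)t} = e^{−0.6178} = 0.539136

Final: 0.539136


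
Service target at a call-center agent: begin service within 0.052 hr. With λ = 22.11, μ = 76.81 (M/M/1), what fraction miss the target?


ρ = 22.11/76.81 = 0.2879
P(Wq > t) = ρ·e^{−(μ−λ)t} = 0.2879·e^{−2.8444}
= 0.2879·0.058169 = 0.016744

Final: 0.016744


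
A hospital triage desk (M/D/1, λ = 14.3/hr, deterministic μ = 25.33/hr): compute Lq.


ρ = 14.3/25.33 = 0.5645
M/D/1: Lq = ρ²/(2(1−ρ)) = 0.3187/(2·0.4355) = 0.36596

Final: 0.36596


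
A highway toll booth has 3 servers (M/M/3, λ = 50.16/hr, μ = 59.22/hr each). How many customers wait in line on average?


a = λ/μ = 0.8470; ρ = a/3 = 0.2823
P₀ = 0.426104
Lq = P₀·a^c·ρ / (c!·(1−ρ)²) = 0.426104·0.60767·0.2823/(6·0.51504)
= 0.02366

Final: 0.02366


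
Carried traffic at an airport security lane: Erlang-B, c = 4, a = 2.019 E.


B(4,2.019) = 0.097225 (Erlang-B)
Carried load = a(1 − B) = 2.019·(1 − 0.097225) = 2.019·0.902775 = 1.8227 E

Final: 1.8227 Erlangs


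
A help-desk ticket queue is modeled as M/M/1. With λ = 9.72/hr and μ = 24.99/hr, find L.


ρ = λ/μ = 9.72/24.99 = 0.3890
L = ρ/(1−ρ) = 0.3890/(1 − 0.3890) = 0.3890/0.6110 = 0.6365

Final: 0.6365


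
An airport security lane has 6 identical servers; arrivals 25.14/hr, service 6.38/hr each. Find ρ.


ρ = λ/(cμ) = 25.14/(6·6.38) = 25.14/38.28 = 0.6567

Final: 0.6567


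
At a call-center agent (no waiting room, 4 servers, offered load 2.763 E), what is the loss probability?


B(c,a) = (a^c/c!) / Σ_{k=0}^{c} a^k/k!
a^4/4! = 2.428356
Σ terms (k=0..4): 1.00000 + 2.76300 + 3.81708 + 3.51553 + 2.42836 = 13.523975
B = 2.428356/13.523975 = 0.179559

Final: 0.179559


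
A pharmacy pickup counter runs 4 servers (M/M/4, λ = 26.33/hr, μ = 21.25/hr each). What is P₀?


a = λ/μ = 26.33/21.25 = 1.2391; ρ = a/c = 0.3098
Σ_{k=0}^{3} a^k/k! (terms k=0..3) = 1.00000 + 1.23906 + 0.76763 + 0.31705 = 3.32374
Tail: a^4/(4!(1−ρ)) = 2.35704/(24·0.6902) = 0.14229
P₀ = 1/(3.32374 + 0.14229) = 1/3.46602 = 0.288515

Final: 0.288515


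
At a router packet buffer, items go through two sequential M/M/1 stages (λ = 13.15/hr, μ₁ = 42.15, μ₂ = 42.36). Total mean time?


Each node sees arrival rate λ = 13.15/hr (tandem ⇒ throughput preserved).
W₁ = 1/(μ₁−λ) = 1/(42.15−13.15) = 0.03448 hr
W₂ = 1/(μ₂−λ) = 1/(42.36−13.15) = 0.03423 hr
W_total = W₁ + W₂ = 0.03448 + 0.03423 = 0.06872 hr

Final: 0.06872 hr


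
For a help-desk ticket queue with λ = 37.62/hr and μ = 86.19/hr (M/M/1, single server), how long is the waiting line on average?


ρ = 37.62/86.19 = 0.4365
Lq = ρ²/(1−ρ) = 0.1905/0.5635 = 0.3381

Final: 0.3381


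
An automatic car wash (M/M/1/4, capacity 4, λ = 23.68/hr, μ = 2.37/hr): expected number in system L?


ρ = 23.68/2.37 = 9.9916
L = ρ[1 − (K+1)ρ^K + Kρ^(K+1)] / [(1−ρ)(1−ρ^(K+1))]
Numerator: 9.9916·(1 − 5·9966.287430 + 4·99578.770608) = 3481905.654115
Denominator: (-8.9916)·(-99577.770608) = 895359.616729
L = 3481905.654115/895359.616729 = 3.8888

Final: 3.8888


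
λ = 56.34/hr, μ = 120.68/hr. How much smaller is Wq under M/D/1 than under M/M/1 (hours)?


ρ = 56.34/120.68 = 0.4669
Wq(M/M/1) = ρ/(μ−λ) = 0.4669/64.34 = 0.007256 hr
Wq(M/D/1) = ρ/(2(μ−λ)) = 0.003628 hr
Savings = 0.007256 − 0.003628 = 0.003628 hr

Final: 0.003628 hr


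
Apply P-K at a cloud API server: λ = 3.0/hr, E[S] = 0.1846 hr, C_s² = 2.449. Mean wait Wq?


ρ = λ·E[S] = 3.0·0.1846 = 0.5538
E[S²] = E[S]²(1+C_s²) = 0.1846²·(1+2.449) = 0.117532
Wq = λ·E[S²]/(2(1−ρ)) = 3.0·0.117532/(2·0.4462) = 0.39511 hr

Final: 0.39511 hr


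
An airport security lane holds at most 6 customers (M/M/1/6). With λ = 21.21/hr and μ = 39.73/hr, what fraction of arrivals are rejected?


ρ = λ/μ = 21.21/39.73 = 0.5339
P_K = (1−ρ)ρ^K/(1−ρ^(K+1)) = (0.4661·0.023149)/(1 − 0.012358)
= 0.010791/0.987642 = 0.010926

Final: 0.010926


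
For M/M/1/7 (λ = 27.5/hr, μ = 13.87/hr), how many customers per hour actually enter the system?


ρ = 1.9827; P_K = (1−ρ)ρ^7/(1−ρ^8) = 0.497721
λ_eff = λ(1 − P_K) = 27.5·(1 − 0.497721) = 27.5·0.502279 = 13.8127 /hr

Final: 13.8127 /hr


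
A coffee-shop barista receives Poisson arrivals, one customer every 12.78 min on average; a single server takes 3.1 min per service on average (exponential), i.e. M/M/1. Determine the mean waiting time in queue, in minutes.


λ = 60/12.78 = 4.6948 /hr
μ = 60/3.1 = 19.3548 /hr
ρ = λ/μ = 4.6948/19.3548 = 0.2426
Wq = ρ/(μ−λ) = 0.2426/(19.3548−4.6948) = 0.01655 hr
In minutes: 0.01655·60 = 0.9928 min

Final: 0.9928 min


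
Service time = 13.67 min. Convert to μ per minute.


μ = 1/(service time) in consistent units.
1 minute = 1 min, so μ = 1/13.67 = 0.07315 per minute

Final: 0.07315 /min


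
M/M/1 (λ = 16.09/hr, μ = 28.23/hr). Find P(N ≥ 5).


ρ = 16.09/28.23 = 0.5700
P(N ≥ n) = ρ^n = 0.5700^5 = 0.060149

Final: 0.060149


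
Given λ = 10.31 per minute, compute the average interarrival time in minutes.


Mean interarrival time = 1/λ = 1/10.31 minute = 0.09699 minute
In minutes: 0.09699 × 1 = 0.09699 min

Final: 0.09699 min


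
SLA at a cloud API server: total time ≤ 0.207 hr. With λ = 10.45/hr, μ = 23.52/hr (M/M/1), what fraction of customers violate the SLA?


W ~ Exponential(μ−λ) for M/M/1.
μ − λ = 23.52 − 10.45 = 13.0700
P(W > t) = e^{−(μ−λ)t} = e^{−2.7055} = 0.066838

Final: 0.066838


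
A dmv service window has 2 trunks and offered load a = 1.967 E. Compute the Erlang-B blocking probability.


B(c,a) = (a^c/c!) / Σ_{k=0}^{c} a^k/k!
a^2/2! = 1.934545
Σ terms (k=0..2): 1.00000 + 1.96700 + 1.93454 = 4.901544
B = 1.934545/4.901544 = 0.394681

Final: 0.394681


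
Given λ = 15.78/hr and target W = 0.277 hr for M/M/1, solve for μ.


W = 1/(μ−λ) ⇒ μ − λ = 1/W = 1/0.277 = 3.6101
μ = λ + 1/W = 15.78 + 3.6101 = 19.3901 per hr

Final: 19.3901 /hr


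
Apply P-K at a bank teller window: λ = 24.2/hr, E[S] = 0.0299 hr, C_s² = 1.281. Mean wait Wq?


ρ = λ·E[S] = 24.2·0.0299 = 0.7236
E[S²] = E[S]²(1+C_s²) = 0.0299²·(1+1.281) = 0.002039
Wq = λ·E[S²]/(2(1−ρ)) = 24.2·0.002039/(2·0.2764) = 0.08927 hr

Final: 0.08927 hr


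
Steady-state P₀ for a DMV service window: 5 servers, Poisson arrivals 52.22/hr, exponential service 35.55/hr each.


a = λ/μ = 52.22/35.55 = 1.4689; ρ = a/c = 0.2938
Σ_{k=0}^{4} a^k/k! (terms k=0..4) = 1.00000 + 1.46892 + 1.07886 + 0.52825 + 0.19399 = 4.27002
Tail: a^5/(5!(1−ρ)) = 6.83890/(120·0.7062) = 0.08070
P₀ = 1/(4.27002 + 0.08070) = 1/4.35072 = 0.229847

Final: 0.229847


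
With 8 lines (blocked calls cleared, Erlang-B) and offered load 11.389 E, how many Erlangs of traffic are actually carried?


B(8,11.389) = 0.398797 (Erlang-B)
Carried load = a(1 − B) = 11.389·(1 − 0.398797) = 11.389·0.601203 = 6.8471 E

Final: 6.8471 Erlangs


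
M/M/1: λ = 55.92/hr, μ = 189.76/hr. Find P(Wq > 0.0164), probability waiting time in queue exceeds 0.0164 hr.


ρ = 55.92/189.76 = 0.2947
P(Wq > t) = ρ·e^{−(μ−λ)t} = 0.2947·e^{−2.1950}
= 0.2947·0.111361 = 0.032817

Final: 0.032817


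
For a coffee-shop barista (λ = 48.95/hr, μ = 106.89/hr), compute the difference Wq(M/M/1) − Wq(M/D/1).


ρ = 48.95/106.89 = 0.4579
Wq(M/M/1) = ρ/(μ−λ) = 0.4579/57.94 = 0.007904 hr
Wq(M/D/1) = ρ/(2(μ−λ)) = 0.003952 hr
Savings = 0.007904 − 0.003952 = 0.003952 hr

Final: 0.003952 hr


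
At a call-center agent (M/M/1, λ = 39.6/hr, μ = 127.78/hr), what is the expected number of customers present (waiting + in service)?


ρ = λ/μ = 39.6/127.78 = 0.3099
L = ρ/(1−ρ) = 0.3099/(1 − 0.3099) = 0.3099/0.6901 = 0.4491

Final: 0.4491


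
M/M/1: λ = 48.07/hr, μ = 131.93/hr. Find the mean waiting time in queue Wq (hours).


ρ = 48.07/131.93 = 0.3644
Wq = ρ/(μ−λ) = 0.3644/(131.93 − 48.07) = 0.3644/83.86 = 0.004345 hr

Final: 0.004345 hr


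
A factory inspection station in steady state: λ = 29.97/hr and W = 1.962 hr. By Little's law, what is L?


L = λW = 29.97·1.962 = 58.8011

Final: 58.8011


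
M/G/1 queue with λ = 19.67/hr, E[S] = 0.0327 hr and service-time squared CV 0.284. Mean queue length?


ρ = λ·E[S] = 19.67·0.0327 = 0.6432
Lq = ρ²(1+C_s²)/(2(1−ρ)) = 0.4137·(1+0.284)/(2·0.3568)
= 0.4137·1.2840/0.7136 = 0.74443

Final: 0.74443


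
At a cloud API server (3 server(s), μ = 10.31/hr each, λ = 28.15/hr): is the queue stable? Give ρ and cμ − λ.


Total capacity cμ = 3·10.31 = 30.93/hr
ρ = λ/(cμ) = 28.15/30.93 = 0.9101
Stable ⇔ ρ < 1: YES
Spare capacity = cμ − λ = 30.93 − 28.15 = 2.78/hr

Final: ρ = 0.9101; stable; margin = 2.78/hr


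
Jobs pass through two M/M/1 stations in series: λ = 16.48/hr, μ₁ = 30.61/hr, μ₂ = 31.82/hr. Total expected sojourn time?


Each node sees arrival rate λ = 16.48/hr (tandem ⇒ throughput preserved).
W₁ = 1/(μ₁−λ) = 1/(30.61−16.48) = 0.07077 hr
W₂ = 1/(μ₂−λ) = 1/(31.82−16.48) = 0.06519 hr
W_total = W₁ + W₂ = 0.07077 + 0.06519 = 0.13596 hr

Final: 0.13596 hr


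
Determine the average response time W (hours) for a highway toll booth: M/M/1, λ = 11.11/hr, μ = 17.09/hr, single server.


W = 1/(μ−λ) = 1/(17.09 − 11.11) = 1/5.98 = 0.1672 hr

Final: 0.1672 hr


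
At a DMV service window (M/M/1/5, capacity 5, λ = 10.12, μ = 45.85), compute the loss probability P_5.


ρ = λ/μ = 10.12/45.85 = 0.2207
P_K = (1−ρ)ρ^K/(1−ρ^(K+1)) = (0.7793·0.0005238)/(1 − 0.0001156)
= 0.0004082/0.999884 = 0.0004083

Final: 0.0004083


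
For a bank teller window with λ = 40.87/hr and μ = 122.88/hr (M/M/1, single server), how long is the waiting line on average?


ρ = 40.87/122.88 = 0.3326
Lq = ρ²/(1−ρ) = 0.1106/0.6674 = 0.1658

Final: 0.1658


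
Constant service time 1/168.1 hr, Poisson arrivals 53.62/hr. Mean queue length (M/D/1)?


ρ = 53.62/168.1 = 0.3190
M/D/1: Lq = ρ²/(2(1−ρ)) = 0.1017/(2·0.6810) = 0.07470

Final: 0.07470
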